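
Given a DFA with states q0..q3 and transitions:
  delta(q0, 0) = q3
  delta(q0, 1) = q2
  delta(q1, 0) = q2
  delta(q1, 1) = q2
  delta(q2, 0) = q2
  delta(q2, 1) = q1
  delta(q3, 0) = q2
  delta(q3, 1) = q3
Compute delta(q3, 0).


Looking up transition function:
delta(q3, 0) in the table
Row: q3, Column: 0
Result: q2

q2


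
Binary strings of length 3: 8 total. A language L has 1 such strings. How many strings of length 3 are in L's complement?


Alphabet: {0,1}
String length: 3
Total strings of length 3 = 2^3 = 8
Strings in L = 1
Complement = total - |L|
= 8 - 1
= 7

7


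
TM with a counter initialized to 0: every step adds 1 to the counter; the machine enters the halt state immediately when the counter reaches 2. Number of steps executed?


Counter starts at 0. Counting sequence:
  Step 1: counter = 1
  Step 2: counter = 2
Counter reached 2 -> halt
Total steps = 2

2


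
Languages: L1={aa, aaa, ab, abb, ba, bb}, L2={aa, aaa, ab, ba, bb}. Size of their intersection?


L1 = {aa, aaa, ab, abb, ba, bb}
L2 = {aa, aaa, ab, ba, bb}
Checking each string in L1 against L2:
  'aa': in L2? Yes
  'aaa': in L2? Yes
  'ab': in L2? Yes
  'abb': in L2? No
  'ba': in L2? Yes
  'bb': in L2? Yes
Intersection = {aa, aaa, ab, ba, bb}
|L1 ∩ L2| = 5

5


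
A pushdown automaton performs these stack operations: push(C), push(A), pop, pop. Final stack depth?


Tracing stack operations:
  push(C) -> stack = [C], depth=1
  push(A) -> stack = [C,A], depth=2
  pop -> removed A, stack = [C], depth=1
  pop -> removed C, stack = [], depth=0
Final depth = 0

0


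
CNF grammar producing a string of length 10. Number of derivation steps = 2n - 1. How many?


Chomsky Normal Form derivation:
String length n = 10
Each step either:
  - Splits a nonterminal into two (n-1 such steps)
  - Converts a nonterminal to terminal (n such steps)
Total = (n-1) + n = 2n - 1
= 2(10) - 1
= 20 - 1
= 19

19


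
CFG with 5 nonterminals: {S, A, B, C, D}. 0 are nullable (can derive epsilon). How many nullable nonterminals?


Nonterminals: {S, A, B, C, D}
A nonterminal is nullable if it can derive epsilon
Counting nullable nonterminals: 0
Total nullable = 0

0


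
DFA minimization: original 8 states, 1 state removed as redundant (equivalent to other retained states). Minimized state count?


Original DFA: 8 states
Redundant states removed: 1
Minimized states = original - removed
= 8 - 1
= 7

7


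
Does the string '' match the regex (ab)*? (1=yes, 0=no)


Pattern: (ab)*
String: ''
Pattern requires: zero or more repetitions of 'ab'
Pairs: []
All pairs are 'ab'? Yes
Result: 1

1


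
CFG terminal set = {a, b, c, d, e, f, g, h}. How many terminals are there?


Terminal symbols: a, b, c, d, e, f, g, h
Counting each: a (#1), b (#2), c (#3), d (#4), e (#5), f (#6), g (#7), h (#8)
Total = 8

8


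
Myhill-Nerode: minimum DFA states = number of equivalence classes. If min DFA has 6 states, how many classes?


Myhill-Nerode theorem:
Number of equivalence classes = number of states in minimal DFA
Minimal DFA states = 6
Therefore equivalence classes = 6

6


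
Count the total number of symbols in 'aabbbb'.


String: 'aabbbb'
Counting characters:
  'a' appears 2 time(s)
  'b' appears 4 time(s)
Total length = 2 + 4 = 6

6


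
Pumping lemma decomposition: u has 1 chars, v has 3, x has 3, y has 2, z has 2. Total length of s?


|s| = |u| + |v| + |x| + |y| + |z|
= 1 + 3 + 3 + 2 + 2
= 4 + 3 + 4
= 7 + 4
= 11

11


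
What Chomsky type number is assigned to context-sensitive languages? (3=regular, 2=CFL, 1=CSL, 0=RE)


Chomsky hierarchy levels:
  Type 3: Regular (DFA/NFA/regex)
  Type 2: Context-free (PDA)
  Type 1: Context-sensitive
  Type 0: Recursively enumerable (TM)
'context-sensitive' corresponds to Type 1

1


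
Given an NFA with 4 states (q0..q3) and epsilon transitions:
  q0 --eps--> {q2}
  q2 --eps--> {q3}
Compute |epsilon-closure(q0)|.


Starting from q0
Initialize closure = {q0}
Follow epsilon from q0 -> add q2
Follow epsilon from q2 -> add q3
Final closure: {q0, q2, q3}
Size = 3

3


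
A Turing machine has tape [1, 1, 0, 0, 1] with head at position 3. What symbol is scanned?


Tape: [1, 1, 0, 0, 1]
Positions: 0 1 2 3 4
Values:    1 1 0 0 1
Head at position 3
tape[3] = 0

0


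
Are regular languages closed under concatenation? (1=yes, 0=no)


Regular languages are closed under all standard operations:
- Union: Yes (product construction)
- Intersection: Yes (product construction)
- Complement: Yes (swap accept/reject)
- Concatenation: Yes (NFA construction)
Operation: concatenation -> Closed

1


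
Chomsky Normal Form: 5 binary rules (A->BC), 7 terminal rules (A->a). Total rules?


CNF allows two rule forms:
  A -> BC (binary): 5 rules
  A -> a (terminal): 7 rules
Total = 5 + 7 = 12

12


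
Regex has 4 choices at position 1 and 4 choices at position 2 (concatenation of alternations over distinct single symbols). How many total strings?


First group: 4 alternatives
Second group: 4 alternatives
Concatenation: each choice from group 1 pairs with each from group 2
Total = 4 x 4 = 16

16


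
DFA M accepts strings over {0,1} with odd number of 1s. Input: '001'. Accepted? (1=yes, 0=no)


DFA has 2 states: q_even (start, accept=no) and q_odd
Processing string '001' character by character:
  Position 0: read '0', 1-count=0 -> q_even (no change)
  Position 1: read '0', 1-count=0 -> q_even (no change)
  Position 2: read '1', 1-count=1 -> q_odd
Final state: q_odd, total 1s = 1 (odd); the DFA requires an odd count -> accept

1


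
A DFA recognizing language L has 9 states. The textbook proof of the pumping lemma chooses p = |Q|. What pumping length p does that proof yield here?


Pumping lemma for regular languages (standard proof):
Take p = |Q|, the number of DFA states.
Any string of length >= |Q| passes through |Q|+1 states while reading its first |Q| symbols,
so by pigeonhole some state repeats, giving the loop that can be pumped.
Here |Q| = 9
Therefore the proof uses p = 9

9


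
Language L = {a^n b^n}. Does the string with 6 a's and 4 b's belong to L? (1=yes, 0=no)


Language requires equal numbers of a's and b's
PDA pushes for each 'a', pops for each 'b'
Number of a's = 6
Number of b's = 4
6 != 4 -> Reject

0


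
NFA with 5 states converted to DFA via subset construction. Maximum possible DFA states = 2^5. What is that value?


NFA has 5 states
Subset construction: each DFA state = subset of NFA states
Maximum subsets = 2^5
2^5 = 32

32


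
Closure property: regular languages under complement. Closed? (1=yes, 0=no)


Regular languages are closed under:
- Union (DFA product construction)
- Intersection (DFA product construction)
- Complement (swap accept/reject states)
- Concatenation (NFA construction)
- Kleene star (NFA construction)
complement is in this list
Therefore: closed

1


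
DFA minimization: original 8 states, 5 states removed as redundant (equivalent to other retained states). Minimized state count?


Original DFA: 8 states
Redundant states removed: 5
Minimized states = original - removed
= 8 - 5
= 3

3


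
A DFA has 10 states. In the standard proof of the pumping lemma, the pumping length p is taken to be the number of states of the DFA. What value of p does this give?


Pumping lemma for regular languages (standard proof):
Take p = |Q|, the number of DFA states.
Any string of length >= |Q| passes through |Q|+1 states while reading its first |Q| symbols,
so by pigeonhole some state repeats, giving the loop that can be pumped.
Here |Q| = 10
Therefore the proof uses p = 10

10


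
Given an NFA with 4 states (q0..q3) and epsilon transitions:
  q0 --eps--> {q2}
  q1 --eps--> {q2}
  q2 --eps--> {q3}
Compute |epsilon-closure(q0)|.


Starting from q0
Initialize closure = {q0}
Follow epsilon from q0 -> add q2
Follow epsilon from q2 -> add q3
Final closure: {q0, q2, q3}
Size = 3

3


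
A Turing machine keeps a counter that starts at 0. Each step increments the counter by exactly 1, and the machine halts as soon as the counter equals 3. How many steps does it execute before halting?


Counter starts at 0. Counting sequence:
  Step 1: counter = 1
  Step 2: counter = 2
  Step 3: counter = 3
Counter reached 3 -> halt
Total steps = 3

3


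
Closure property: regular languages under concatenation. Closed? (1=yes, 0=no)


Regular languages are closed under:
- Union (DFA product construction)
- Intersection (DFA product construction)
- Complement (swap accept/reject states)
- Concatenation (NFA construction)
- Kleene star (NFA construction)
concatenation is in this list
Therefore: closed

1


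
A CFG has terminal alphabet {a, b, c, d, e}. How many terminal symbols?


Terminal symbols: a, b, c, d, e
Counting each: a (#1), b (#2), c (#3), d (#4), e (#5)
Total = 5

5


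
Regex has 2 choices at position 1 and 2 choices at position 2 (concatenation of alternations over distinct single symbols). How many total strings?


First group: 2 alternatives
Second group: 2 alternatives
Concatenation: each choice from group 1 pairs with each from group 2
Total = 2 x 2 = 4

4


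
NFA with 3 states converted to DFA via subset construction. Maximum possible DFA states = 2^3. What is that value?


NFA has 3 states
Subset construction: each DFA state = subset of NFA states
Maximum subsets = 2^3
2^3 = 8

8


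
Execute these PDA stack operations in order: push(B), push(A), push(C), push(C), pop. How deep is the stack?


Tracing stack operations:
  push(B) -> stack = [B], depth=1
  push(A) -> stack = [B,A], depth=2
  push(C) -> stack = [B,A,C], depth=3
  push(C) -> stack = [B,A,C,C], depth=4
  pop -> removed C, stack = [B,A,C], depth=3
Final depth = 3

3


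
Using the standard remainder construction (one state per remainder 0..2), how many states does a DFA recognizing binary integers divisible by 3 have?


Divisibility by 3 is tracked via the remainder mod 3: 0, 1, ..., 2
The construction assigns one state to each remainder
Number of remainders = 3

3


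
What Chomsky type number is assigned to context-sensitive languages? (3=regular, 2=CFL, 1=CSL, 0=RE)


Chomsky hierarchy levels:
  Type 3: Regular (DFA/NFA/regex)
  Type 2: Context-free (PDA)
  Type 1: Context-sensitive
  Type 0: Recursively enumerable (TM)
'context-sensitive' corresponds to Type 1

1


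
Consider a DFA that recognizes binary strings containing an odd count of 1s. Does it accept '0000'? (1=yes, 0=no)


DFA has 2 states: q_even (start, accept=no) and q_odd
Processing string '0000' character by character:
  Position 0: read '0', 1-count=0 -> q_even (no change)
  Position 1: read '0', 1-count=0 -> q_even (no change)
  Position 2: read '0', 1-count=0 -> q_even (no change)
  Position 3: read '0', 1-count=0 -> q_even (no change)
Final state: q_even, total 1s = 0 (even); the DFA requires an odd count -> reject

0


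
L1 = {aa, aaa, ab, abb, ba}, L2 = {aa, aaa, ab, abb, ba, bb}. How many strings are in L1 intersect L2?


L1 = {aa, aaa, ab, abb, ba}
L2 = {aa, aaa, ab, abb, ba, bb}
Checking each string in L1 against L2:
  'aa': in L2? Yes
  'aaa': in L2? Yes
  'ab': in L2? Yes
  'abb': in L2? Yes
  'ba': in L2? Yes
Intersection = {aa, aaa, ab, abb, ba}
|L1 ∩ L2| = 5

5


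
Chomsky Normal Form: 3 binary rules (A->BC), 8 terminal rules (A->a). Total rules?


CNF allows two rule forms:
  A -> BC (binary): 3 rules
  A -> a (terminal): 8 rules
Total = 3 + 8 = 11

11


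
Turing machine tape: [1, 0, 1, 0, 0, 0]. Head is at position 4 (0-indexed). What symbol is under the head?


Tape: [1, 0, 1, 0, 0, 0]
Positions: 0 1 2 3 4 5
Values:    1 0 1 0 0 0
Head at position 4
tape[4] = 0

0


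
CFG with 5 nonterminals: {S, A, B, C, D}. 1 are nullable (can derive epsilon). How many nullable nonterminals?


Nonterminals: {S, A, B, C, D}
A nonterminal is nullable if it can derive epsilon
Counting nullable nonterminals: 1
Total nullable = 1

1


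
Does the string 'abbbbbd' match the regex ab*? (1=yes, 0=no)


Pattern: ab*
String: 'abbbbbd'
Pattern requires: exactly one 'a' followed by zero or more 'b's
First char is 'a' -> OK
Rest 'bbbbbd': all b's? No
Result: 0

0


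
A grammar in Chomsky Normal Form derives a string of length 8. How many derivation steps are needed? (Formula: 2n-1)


Chomsky Normal Form derivation:
String length n = 8
Each step either:
  - Splits a nonterminal into two (n-1 such steps)
  - Converts a nonterminal to terminal (n such steps)
Total = (n-1) + n = 2n - 1
= 2(8) - 1
= 16 - 1
= 15

15


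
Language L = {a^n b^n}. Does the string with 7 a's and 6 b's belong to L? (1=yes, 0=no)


Language requires equal numbers of a's and b's
PDA pushes for each 'a', pops for each 'b'
Number of a's = 7
Number of b's = 6
7 != 6 -> Reject

0


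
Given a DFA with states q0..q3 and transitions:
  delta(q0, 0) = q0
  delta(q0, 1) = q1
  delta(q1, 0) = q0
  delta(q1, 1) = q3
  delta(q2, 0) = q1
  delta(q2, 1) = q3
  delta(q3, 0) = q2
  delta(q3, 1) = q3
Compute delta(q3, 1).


Looking up transition function:
delta(q3, 1) in the table
Row: q3, Column: 1
Result: q3

q3


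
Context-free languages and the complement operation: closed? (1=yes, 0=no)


CFL closure properties:
  Closed under: union, concatenation, Kleene star
  NOT closed under: intersection, complement
Operation 'complement' is in not-closed list -> No (not closed)

0


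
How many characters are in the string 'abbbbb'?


String: 'abbbbb'
Counting characters:
  'a' appears 1 time(s)
  'b' appears 5 time(s)
Total length = 1 + 5 = 6

6


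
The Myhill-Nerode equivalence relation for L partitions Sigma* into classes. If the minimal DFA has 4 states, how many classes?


Myhill-Nerode theorem:
Number of equivalence classes = number of states in minimal DFA
Minimal DFA states = 4
Therefore equivalence classes = 4

4


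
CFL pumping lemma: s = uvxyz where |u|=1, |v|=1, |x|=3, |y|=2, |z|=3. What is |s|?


|s| = |u| + |v| + |x| + |y| + |z|
= 1 + 1 + 3 + 2 + 3
= 2 + 3 + 5
= 5 + 5
= 10

10


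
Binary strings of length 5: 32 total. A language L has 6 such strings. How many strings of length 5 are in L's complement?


Alphabet: {0,1}
String length: 5
Total strings of length 5 = 2^5 = 32
Strings in L = 6
Complement = total - |L|
= 32 - 6
= 26

26


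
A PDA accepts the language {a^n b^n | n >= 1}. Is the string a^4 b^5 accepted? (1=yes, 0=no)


Language requires equal numbers of a's and b's
PDA pushes for each 'a', pops for each 'b'
Number of a's = 4
Number of b's = 5
4 != 5 -> Reject

0


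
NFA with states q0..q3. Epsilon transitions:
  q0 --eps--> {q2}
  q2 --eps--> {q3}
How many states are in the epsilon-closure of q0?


Starting from q0
Initialize closure = {q0}
Follow epsilon from q0 -> add q2
Follow epsilon from q2 -> add q3
Final closure: {q0, q2, q3}
Size = 3

3


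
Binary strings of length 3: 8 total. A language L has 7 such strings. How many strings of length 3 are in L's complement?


Alphabet: {0,1}
String length: 3
Total strings of length 3 = 2^3 = 8
Strings in L = 7
Complement = total - |L|
= 8 - 7
= 1

1


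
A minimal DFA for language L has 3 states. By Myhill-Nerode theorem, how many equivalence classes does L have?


Myhill-Nerode theorem:
Number of equivalence classes = number of states in minimal DFA
Minimal DFA states = 3
Therefore equivalence classes = 3

3


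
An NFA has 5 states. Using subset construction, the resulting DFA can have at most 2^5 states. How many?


NFA has 5 states
Subset construction: each DFA state = subset of NFA states
Maximum subsets = 2^5
2^5 = 32

32


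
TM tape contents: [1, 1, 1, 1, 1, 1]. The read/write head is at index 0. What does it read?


Tape: [1, 1, 1, 1, 1, 1]
Positions: 0 1 2 3 4 5
Values:    1 1 1 1 1 1
Head at position 0
tape[0] = 1

1


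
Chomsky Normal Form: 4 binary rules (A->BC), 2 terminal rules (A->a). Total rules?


CNF allows two rule forms:
  A -> BC (binary): 4 rules
  A -> a (terminal): 2 rules
Total = 4 + 2 = 6

6


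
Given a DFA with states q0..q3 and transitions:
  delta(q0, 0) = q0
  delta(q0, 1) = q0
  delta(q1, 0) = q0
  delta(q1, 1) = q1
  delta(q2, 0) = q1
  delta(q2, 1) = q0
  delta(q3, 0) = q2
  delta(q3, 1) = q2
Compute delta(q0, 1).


Looking up transition function:
delta(q0, 1) in the table
Row: q0, Column: 1
Result: q0

q0


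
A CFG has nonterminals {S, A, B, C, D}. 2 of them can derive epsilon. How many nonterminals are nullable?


Nonterminals: {S, A, B, C, D}
A nonterminal is nullable if it can derive epsilon
Counting nullable nonterminals: 2
Total nullable = 2

2


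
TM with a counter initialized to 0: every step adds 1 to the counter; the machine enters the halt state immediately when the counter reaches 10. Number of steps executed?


Counter starts at 0. Counting sequence:
  Step 1: counter = 1
  Step 2: counter = 2
  Step 3: counter = 3
  Step 4: counter = 4
  Step 5: counter = 5
  Step 6: counter = 6
  ...
  Step 10: counter = 10
Counter reached 10 -> halt
Total steps = 10

10


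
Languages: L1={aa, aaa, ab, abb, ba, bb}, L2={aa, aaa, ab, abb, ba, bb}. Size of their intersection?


L1 = {aa, aaa, ab, abb, ba, bb}
L2 = {aa, aaa, ab, abb, ba, bb}
Checking each string in L1 against L2:
  'aa': in L2? Yes
  'aaa': in L2? Yes
  'ab': in L2? Yes
  'abb': in L2? Yes
  'ba': in L2? Yes
  'bb': in L2? Yes
Intersection = {aa, aaa, ab, abb, ba, bb}
|L1 ∩ L2| = 6

6


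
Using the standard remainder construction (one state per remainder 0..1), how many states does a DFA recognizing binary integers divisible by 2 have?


Divisibility by 2 is tracked via the remainder mod 2: 0, 1, ..., 1
The construction assigns one state to each remainder
Number of remainders = 2

2


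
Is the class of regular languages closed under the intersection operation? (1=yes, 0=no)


Regular languages are closed under:
- Union (DFA product construction)
- Intersection (DFA product construction)
- Complement (swap accept/reject states)
- Concatenation (NFA construction)
- Kleene star (NFA construction)
intersection is in this list
Therefore: closed

1


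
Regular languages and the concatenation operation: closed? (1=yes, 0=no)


Regular languages are closed under all standard operations:
- Union: Yes (product construction)
- Intersection: Yes (product construction)
- Complement: Yes (swap accept/reject)
- Concatenation: Yes (NFA construction)
Operation: concatenation -> Closed

1


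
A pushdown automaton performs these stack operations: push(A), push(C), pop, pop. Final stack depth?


Tracing stack operations:
  push(A) -> stack = [A], depth=1
  push(C) -> stack = [A,C], depth=2
  pop -> removed C, stack = [A], depth=1
  pop -> removed A, stack = [], depth=0
Final depth = 0

0


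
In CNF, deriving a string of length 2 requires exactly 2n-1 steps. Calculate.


Chomsky Normal Form derivation:
String length n = 2
Each step either:
  - Splits a nonterminal into two (n-1 such steps)
  - Converts a nonterminal to terminal (n such steps)
Total = (n-1) + n = 2n - 1
= 2(2) - 1
= 4 - 1
= 3

3


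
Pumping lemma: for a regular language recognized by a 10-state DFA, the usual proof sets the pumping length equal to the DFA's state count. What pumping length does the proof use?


Pumping lemma for regular languages (standard proof):
Take p = |Q|, the number of DFA states.
Any string of length >= |Q| passes through |Q|+1 states while reading its first |Q| symbols,
so by pigeonhole some state repeats, giving the loop that can be pumped.
Here |Q| = 10
Therefore the proof uses p = 10

10


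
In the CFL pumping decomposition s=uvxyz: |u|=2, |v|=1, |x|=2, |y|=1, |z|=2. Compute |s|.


|s| = |u| + |v| + |x| + |y| + |z|
= 2 + 1 + 2 + 1 + 2
= 3 + 2 + 3
= 5 + 3
= 8

8


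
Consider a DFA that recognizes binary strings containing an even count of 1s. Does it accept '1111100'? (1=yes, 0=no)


DFA has 2 states: q_even (start, accept=yes) and q_odd
Processing string '1111100' character by character:
  Position 0: read '1', 1-count=1 -> q_odd
  Position 1: read '1', 1-count=2 -> q_even
  Position 2: read '1', 1-count=3 -> q_odd
  Position 3: read '1', 1-count=4 -> q_even
  Position 4: read '1', 1-count=5 -> q_odd
  Position 5: read '0', 1-count=5 -> q_odd (no change)
  Position 6: read '0', 1-count=5 -> q_odd (no change)
Final state: q_odd, total 1s = 5 (odd); the DFA requires an even count -> reject

0


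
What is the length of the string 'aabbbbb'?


String: 'aabbbbb'
Counting characters:
  'a' appears 2 time(s)
  'b' appears 5 time(s)
Total length = 2 + 5 = 7

7


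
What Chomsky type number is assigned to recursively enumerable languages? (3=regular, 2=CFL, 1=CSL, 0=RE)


Chomsky hierarchy levels:
  Type 3: Regular (DFA/NFA/regex)
  Type 2: Context-free (PDA)
  Type 1: Context-sensitive
  Type 0: Recursively enumerable (TM)
'recursively enumerable' corresponds to Type 0

0


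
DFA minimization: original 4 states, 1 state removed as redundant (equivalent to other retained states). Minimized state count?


Original DFA: 4 states
Redundant states removed: 1
Minimized states = original - removed
= 4 - 1
= 3

3


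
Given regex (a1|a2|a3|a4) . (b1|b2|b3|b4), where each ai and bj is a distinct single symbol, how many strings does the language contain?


First group: 4 alternatives
Second group: 4 alternatives
Concatenation: each choice from group 1 pairs with each from group 2
Total = 4 x 4 = 16

16


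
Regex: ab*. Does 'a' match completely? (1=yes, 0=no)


Pattern: ab*
String: 'a'
Pattern requires: exactly one 'a' followed by zero or more 'b's
First char is 'a' -> OK
Rest '': all b's? Yes
Result: 1

1


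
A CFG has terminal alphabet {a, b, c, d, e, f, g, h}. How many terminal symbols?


Terminal symbols: a, b, c, d, e, f, g, h
Counting each: a (#1), b (#2), c (#3), d (#4), e (#5), f (#6), g (#7), h (#8)
Total = 8

8


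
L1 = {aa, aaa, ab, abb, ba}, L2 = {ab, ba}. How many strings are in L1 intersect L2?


L1 = {aa, aaa, ab, abb, ba}
L2 = {ab, ba}
Checking each string in L1 against L2:
  'aa': in L2? No
  'aaa': in L2? No
  'ab': in L2? Yes
  'abb': in L2? No
  'ba': in L2? Yes
Intersection = {ab, ba}
|L1 ∩ L2| = 2

2


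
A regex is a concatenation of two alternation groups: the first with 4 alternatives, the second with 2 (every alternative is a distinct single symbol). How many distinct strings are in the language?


First group: 4 alternatives
Second group: 2 alternatives
Concatenation: each choice from group 1 pairs with each from group 2
Total = 4 x 2 = 8

8


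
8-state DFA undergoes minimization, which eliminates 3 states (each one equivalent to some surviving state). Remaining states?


Original DFA: 8 states
Redundant states removed: 3
Minimized states = original - removed
= 8 - 3
= 5

5


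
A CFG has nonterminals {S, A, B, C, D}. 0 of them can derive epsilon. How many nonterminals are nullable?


Nonterminals: {S, A, B, C, D}
A nonterminal is nullable if it can derive epsilon
Counting nullable nonterminals: 0
Total nullable = 0

0


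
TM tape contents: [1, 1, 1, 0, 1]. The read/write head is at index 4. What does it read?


Tape: [1, 1, 1, 0, 1]
Positions: 0 1 2 3 4
Values:    1 1 1 0 1
Head at position 4
tape[4] = 1

1


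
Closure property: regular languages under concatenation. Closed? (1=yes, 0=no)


Regular languages are closed under:
- Union (DFA product construction)
- Intersection (DFA product construction)
- Complement (swap accept/reject states)
- Concatenation (NFA construction)
- Kleene star (NFA construction)
concatenation is in this list
Therefore: closed

1


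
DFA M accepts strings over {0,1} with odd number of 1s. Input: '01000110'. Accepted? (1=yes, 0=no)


DFA has 2 states: q_even (start, accept=no) and q_odd
Processing string '01000110' character by character:
  Position 0: read '0', 1-count=0 -> q_even (no change)
  Position 1: read '1', 1-count=1 -> q_odd
  Position 2: read '0', 1-count=1 -> q_odd (no change)
  Position 3: read '0', 1-count=1 -> q_odd (no change)
  Position 4: read '0', 1-count=1 -> q_odd (no change)
  Position 5: read '1', 1-count=2 -> q_even
  Position 6: read '1', 1-count=3 -> q_odd
  Position 7: read '0', 1-count=3 -> q_odd (no change)
Final state: q_odd, total 1s = 3 (odd); the DFA requires an odd count -> accept

1


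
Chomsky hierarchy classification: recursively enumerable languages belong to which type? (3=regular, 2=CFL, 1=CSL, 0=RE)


Chomsky hierarchy levels:
  Type 3: Regular (DFA/NFA/regex)
  Type 2: Context-free (PDA)
  Type 1: Context-sensitive
  Type 0: Recursively enumerable (TM)
'recursively enumerable' corresponds to Type 0

0


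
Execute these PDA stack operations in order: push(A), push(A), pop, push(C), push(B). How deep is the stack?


Tracing stack operations:
  push(A) -> stack = [A], depth=1
  push(A) -> stack = [A,A], depth=2
  pop -> removed A, stack = [A], depth=1
  push(C) -> stack = [A,C], depth=2
  push(B) -> stack = [A,C,B], depth=3
Final depth = 3

3


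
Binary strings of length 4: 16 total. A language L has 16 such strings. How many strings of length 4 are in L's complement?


Alphabet: {0,1}
String length: 4
Total strings of length 4 = 2^4 = 16
Strings in L = 16
Complement = total - |L|
= 16 - 16
= 0

0


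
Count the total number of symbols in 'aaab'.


String: 'aaab'
Counting characters:
  'a' appears 3 time(s)
  'b' appears 1 time(s)
Total length = 3 + 1 = 4

4


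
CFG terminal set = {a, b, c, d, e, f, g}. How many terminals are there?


Terminal symbols: a, b, c, d, e, f, g
Counting each: a (#1), b (#2), c (#3), d (#4), e (#5), f (#6), g (#7)
Total = 7

7


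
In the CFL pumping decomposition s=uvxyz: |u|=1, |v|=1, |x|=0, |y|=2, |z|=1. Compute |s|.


|s| = |u| + |v| + |x| + |y| + |z|
= 1 + 1 + 0 + 2 + 1
= 2 + 0 + 3
= 2 + 3
= 5

5


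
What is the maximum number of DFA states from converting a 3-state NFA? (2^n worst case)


NFA has 3 states
Subset construction: each DFA state = subset of NFA states
Maximum subsets = 2^3
2^3 = 8

8


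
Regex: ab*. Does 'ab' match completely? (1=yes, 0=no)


Pattern: ab*
String: 'ab'
Pattern requires: exactly one 'a' followed by zero or more 'b's
First char is 'a' -> OK
Rest 'b': all b's? Yes
Result: 1

1


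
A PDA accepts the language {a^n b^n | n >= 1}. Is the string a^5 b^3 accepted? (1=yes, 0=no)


Language requires equal numbers of a's and b's
PDA pushes for each 'a', pops for each 'b'
Number of a's = 5
Number of b's = 3
5 != 3 -> Reject

0


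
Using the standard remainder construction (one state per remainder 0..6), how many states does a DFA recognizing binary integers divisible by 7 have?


Divisibility by 7 is tracked via the remainder mod 7: 0, 1, ..., 6
The construction assigns one state to each remainder
Number of remainders = 7

7


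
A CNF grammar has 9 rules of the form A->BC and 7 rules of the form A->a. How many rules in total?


CNF allows two rule forms:
  A -> BC (binary): 9 rules
  A -> a (terminal): 7 rules
Total = 9 + 7 = 16

16


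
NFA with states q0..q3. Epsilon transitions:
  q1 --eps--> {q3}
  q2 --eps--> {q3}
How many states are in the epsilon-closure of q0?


Starting from q0
Initialize closure = {q0}
q0 has no outgoing epsilon transitions -> nothing to add
Final closure: {q0}
Size = 1

1


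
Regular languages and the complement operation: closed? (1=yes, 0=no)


Regular languages are closed under all standard operations:
- Union: Yes (product construction)
- Intersection: Yes (product construction)
- Complement: Yes (swap accept/reject)
- Concatenation: Yes (NFA construction)
Operation: complement -> Closed

1


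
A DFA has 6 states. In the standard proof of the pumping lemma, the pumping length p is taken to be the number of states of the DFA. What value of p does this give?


Pumping lemma for regular languages (standard proof):
Take p = |Q|, the number of DFA states.
Any string of length >= |Q| passes through |Q|+1 states while reading its first |Q| symbols,
so by pigeonhole some state repeats, giving the loop that can be pumped.
Here |Q| = 6
Therefore the proof uses p = 6

6


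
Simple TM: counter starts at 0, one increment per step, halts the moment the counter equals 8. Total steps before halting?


Counter starts at 0. Counting sequence:
  Step 1: counter = 1
  Step 2: counter = 2
  Step 3: counter = 3
  Step 4: counter = 4
  Step 5: counter = 5
  Step 6: counter = 6
  Step 7: counter = 7
  Step 8: counter = 8
Counter reached 8 -> halt
Total steps = 8

8


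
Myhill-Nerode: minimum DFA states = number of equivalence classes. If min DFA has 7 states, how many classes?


Myhill-Nerode theorem:
Number of equivalence classes = number of states in minimal DFA
Minimal DFA states = 7
Therefore equivalence classes = 7

7


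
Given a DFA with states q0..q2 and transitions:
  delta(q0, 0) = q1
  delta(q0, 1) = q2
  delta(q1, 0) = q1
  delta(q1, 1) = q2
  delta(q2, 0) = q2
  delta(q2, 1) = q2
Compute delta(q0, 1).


Looking up transition function:
delta(q0, 1) in the table
Row: q0, Column: 1
Result: q2

q2


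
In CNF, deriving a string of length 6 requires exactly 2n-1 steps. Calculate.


Chomsky Normal Form derivation:
String length n = 6
Each step either:
  - Splits a nonterminal into two (n-1 such steps)
  - Converts a nonterminal to terminal (n such steps)
Total = (n-1) + n = 2n - 1
= 2(6) - 1
= 12 - 1
= 11

11


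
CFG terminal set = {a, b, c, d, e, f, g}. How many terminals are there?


Terminal symbols: a, b, c, d, e, f, g
Counting each: a (#1), b (#2), c (#3), d (#4), e (#5), f (#6), g (#7)
Total = 7

7


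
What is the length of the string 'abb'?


String: 'abb'
Counting characters:
  'a' appears 1 time(s)
  'b' appears 2 time(s)
Total length = 1 + 2 = 3

3


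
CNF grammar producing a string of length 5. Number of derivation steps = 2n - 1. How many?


Chomsky Normal Form derivation:
String length n = 5
Each step either:
  - Splits a nonterminal into two (n-1 such steps)
  - Converts a nonterminal to terminal (n such steps)
Total = (n-1) + n = 2n - 1
= 2(5) - 1
= 10 - 1
= 9

9


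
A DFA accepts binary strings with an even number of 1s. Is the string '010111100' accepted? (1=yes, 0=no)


DFA has 2 states: q_even (start, accept=yes) and q_odd
Processing string '010111100' character by character:
  Position 0: read '0', 1-count=0 -> q_even (no change)
  Position 1: read '1', 1-count=1 -> q_odd
  Position 2: read '0', 1-count=1 -> q_odd (no change)
  Position 3: read '1', 1-count=2 -> q_even
  Position 4: read '1', 1-count=3 -> q_odd
  Position 5: read '1', 1-count=4 -> q_even
  Position 6: read '1', 1-count=5 -> q_odd
  Position 7: read '0', 1-count=5 -> q_odd (no change)
  Position 8: read '0', 1-count=5 -> q_odd (no change)
Final state: q_odd, total 1s = 5 (odd); the DFA requires an even count -> reject

0


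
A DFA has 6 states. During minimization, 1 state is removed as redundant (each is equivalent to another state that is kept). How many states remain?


Original DFA: 6 states
Redundant states removed: 1
Minimized states = original - removed
= 6 - 1
= 5

5


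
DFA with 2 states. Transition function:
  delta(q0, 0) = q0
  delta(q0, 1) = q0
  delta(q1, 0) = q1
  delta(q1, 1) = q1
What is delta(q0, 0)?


Looking up transition function:
delta(q0, 0) in the table
Row: q0, Column: 0
Result: q0

q0


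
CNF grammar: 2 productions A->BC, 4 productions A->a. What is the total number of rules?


CNF allows two rule forms:
  A -> BC (binary): 2 rules
  A -> a (terminal): 4 rules
Total = 2 + 4 = 6

6


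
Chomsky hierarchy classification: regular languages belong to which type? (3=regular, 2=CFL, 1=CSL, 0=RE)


Chomsky hierarchy levels:
  Type 3: Regular (DFA/NFA/regex)
  Type 2: Context-free (PDA)
  Type 1: Context-sensitive
  Type 0: Recursively enumerable (TM)
'regular' corresponds to Type 3

3


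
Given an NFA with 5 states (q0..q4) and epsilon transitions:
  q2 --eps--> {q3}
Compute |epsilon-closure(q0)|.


Starting from q0
Initialize closure = {q0}
q0 has no outgoing epsilon transitions -> nothing to add
Final closure: {q0}
Size = 1

1


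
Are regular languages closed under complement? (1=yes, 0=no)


Regular languages are closed under:
- Union (DFA product construction)
- Intersection (DFA product construction)
- Complement (swap accept/reject states)
- Concatenation (NFA construction)
- Kleene star (NFA construction)
complement is in this list
Therefore: closed

1


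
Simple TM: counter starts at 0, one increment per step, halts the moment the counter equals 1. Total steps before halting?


Counter starts at 0. Counting sequence:
  Step 1: counter = 1
Counter reached 1 -> halt
Total steps = 1

1


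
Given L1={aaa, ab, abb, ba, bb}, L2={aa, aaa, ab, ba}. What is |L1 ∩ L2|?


L1 = {aaa, ab, abb, ba, bb}
L2 = {aa, aaa, ab, ba}
Checking each string in L1 against L2:
  'aaa': in L2? Yes
  'ab': in L2? Yes
  'abb': in L2? No
  'ba': in L2? Yes
  'bb': in L2? No
Intersection = {aaa, ab, ba}
|L1 ∩ L2| = 3

3


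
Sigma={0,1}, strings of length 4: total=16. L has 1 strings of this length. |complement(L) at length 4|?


Alphabet: {0,1}
String length: 4
Total strings of length 4 = 2^4 = 16
Strings in L = 1
Complement = total - |L|
= 16 - 1
= 15

15


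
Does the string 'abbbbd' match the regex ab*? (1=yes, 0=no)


Pattern: ab*
String: 'abbbbd'
Pattern requires: exactly one 'a' followed by zero or more 'b's
First char is 'a' -> OK
Rest 'bbbbd': all b's? No
Result: 0

0


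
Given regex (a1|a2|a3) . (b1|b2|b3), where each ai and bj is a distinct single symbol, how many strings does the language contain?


First group: 3 alternatives
Second group: 3 alternatives
Concatenation: each choice from group 1 pairs with each from group 2
Total = 3 x 3 = 9

9


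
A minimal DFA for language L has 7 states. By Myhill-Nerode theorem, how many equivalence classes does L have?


Myhill-Nerode theorem:
Number of equivalence classes = number of states in minimal DFA
Minimal DFA states = 7
Therefore equivalence classes = 7

7


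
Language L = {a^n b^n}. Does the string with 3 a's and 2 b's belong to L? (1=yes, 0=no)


Language requires equal numbers of a's and b's
PDA pushes for each 'a', pops for each 'b'
Number of a's = 3
Number of b's = 2
3 != 2 -> Reject

0


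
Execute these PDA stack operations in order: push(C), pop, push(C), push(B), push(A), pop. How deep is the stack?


Tracing stack operations:
  push(C) -> stack = [C], depth=1
  pop -> removed C, stack = [], depth=0
  push(C) -> stack = [C], depth=1
  push(B) -> stack = [C,B], depth=2
  push(A) -> stack = [C,B,A], depth=3
  pop -> removed A, stack = [C,B], depth=2
Final depth = 2

2


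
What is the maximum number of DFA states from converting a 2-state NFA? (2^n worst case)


NFA has 2 states
Subset construction: each DFA state = subset of NFA states
Maximum subsets = 2^2
2^2 = 4

4


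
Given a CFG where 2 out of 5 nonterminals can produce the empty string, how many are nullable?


Nonterminals: {S, A, B, C, D}
A nonterminal is nullable if it can derive epsilon
Counting nullable nonterminals: 2
Total nullable = 2

2


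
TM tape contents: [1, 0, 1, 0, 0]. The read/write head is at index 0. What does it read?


Tape: [1, 0, 1, 0, 0]
Positions: 0 1 2 3 4
Values:    1 0 1 0 0
Head at position 0
tape[0] = 1

1


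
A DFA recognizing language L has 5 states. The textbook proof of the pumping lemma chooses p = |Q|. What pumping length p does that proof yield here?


Pumping lemma for regular languages (standard proof):
Take p = |Q|, the number of DFA states.
Any string of length >= |Q| passes through |Q|+1 states while reading its first |Q| symbols,
so by pigeonhole some state repeats, giving the loop that can be pumped.
Here |Q| = 5
Therefore the proof uses p = 5

5


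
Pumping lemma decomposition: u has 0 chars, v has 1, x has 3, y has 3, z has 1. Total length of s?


|s| = |u| + |v| + |x| + |y| + |z|
= 0 + 1 + 3 + 3 + 1
= 1 + 3 + 4
= 4 + 4
= 8

8


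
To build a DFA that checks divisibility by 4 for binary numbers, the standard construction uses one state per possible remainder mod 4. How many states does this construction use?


Divisibility by 4 is tracked via the remainder mod 4: 0, 1, ..., 3
The construction assigns one state to each remainder
Number of remainders = 4

4


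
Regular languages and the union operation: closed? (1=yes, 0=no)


Regular languages are closed under all standard operations:
- Union: Yes (product construction)
- Intersection: Yes (product construction)
- Complement: Yes (swap accept/reject)
- Concatenation: Yes (NFA construction)
Operation: union -> Closed

1


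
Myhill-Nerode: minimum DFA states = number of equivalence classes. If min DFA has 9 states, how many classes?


Myhill-Nerode theorem:
Number of equivalence classes = number of states in minimal DFA
Minimal DFA states = 9
Therefore equivalence classes = 9

9


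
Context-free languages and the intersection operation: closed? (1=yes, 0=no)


CFL closure properties:
  Closed under: union, concatenation, Kleene star
  NOT closed under: intersection, complement
Operation 'intersection' is in not-closed list -> No (not closed)

0


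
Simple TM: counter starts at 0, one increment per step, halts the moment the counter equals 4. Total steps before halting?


Counter starts at 0. Counting sequence:
  Step 1: counter = 1
  Step 2: counter = 2
  Step 3: counter = 3
  Step 4: counter = 4
Counter reached 4 -> halt
Total steps = 4

4


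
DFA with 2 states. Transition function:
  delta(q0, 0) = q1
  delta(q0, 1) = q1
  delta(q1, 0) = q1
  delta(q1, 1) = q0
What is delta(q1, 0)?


Looking up transition function:
delta(q1, 0) in the table
Row: q1, Column: 0
Result: q1

q1


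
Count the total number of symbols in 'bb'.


String: 'bb'
Counting characters:
  'b' appears 2 time(s)
Total length = 0 + 2 = 2

2


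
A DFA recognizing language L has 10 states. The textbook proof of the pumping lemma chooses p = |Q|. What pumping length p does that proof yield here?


Pumping lemma for regular languages (standard proof):
Take p = |Q|, the number of DFA states.
Any string of length >= |Q| passes through |Q|+1 states while reading its first |Q| symbols,
so by pigeonhole some state repeats, giving the loop that can be pumped.
Here |Q| = 10
Therefore the proof uses p = 10

10


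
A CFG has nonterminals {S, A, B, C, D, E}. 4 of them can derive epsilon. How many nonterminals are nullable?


Nonterminals: {S, A, B, C, D, E}
A nonterminal is nullable if it can derive epsilon
Counting nullable nonterminals: 4
Total nullable = 4

4


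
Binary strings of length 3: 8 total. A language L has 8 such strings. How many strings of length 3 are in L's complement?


Alphabet: {0,1}
String length: 3
Total strings of length 3 = 2^3 = 8
Strings in L = 8
Complement = total - |L|
= 8 - 8
= 0

0


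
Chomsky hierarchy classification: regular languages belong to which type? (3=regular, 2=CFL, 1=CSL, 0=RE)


Chomsky hierarchy levels:
  Type 3: Regular (DFA/NFA/regex)
  Type 2: Context-free (PDA)
  Type 1: Context-sensitive
  Type 0: Recursively enumerable (TM)
'regular' corresponds to Type 3

3


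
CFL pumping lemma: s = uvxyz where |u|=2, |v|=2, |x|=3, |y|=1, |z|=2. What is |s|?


|s| = |u| + |v| + |x| + |y| + |z|
= 2 + 2 + 3 + 1 + 2
= 4 + 3 + 3
= 7 + 3
= 10

10


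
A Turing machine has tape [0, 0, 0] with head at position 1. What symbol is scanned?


Tape: [0, 0, 0]
Positions: 0 1 2
Values:    0 0 0
Head at position 1
tape[1] = 0

0


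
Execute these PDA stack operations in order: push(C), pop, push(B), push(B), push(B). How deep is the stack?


Tracing stack operations:
  push(C) -> stack = [C], depth=1
  pop -> removed C, stack = [], depth=0
  push(B) -> stack = [B], depth=1
  push(B) -> stack = [B,B], depth=2
  push(B) -> stack = [B,B,B], depth=3
Final depth = 3

3
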